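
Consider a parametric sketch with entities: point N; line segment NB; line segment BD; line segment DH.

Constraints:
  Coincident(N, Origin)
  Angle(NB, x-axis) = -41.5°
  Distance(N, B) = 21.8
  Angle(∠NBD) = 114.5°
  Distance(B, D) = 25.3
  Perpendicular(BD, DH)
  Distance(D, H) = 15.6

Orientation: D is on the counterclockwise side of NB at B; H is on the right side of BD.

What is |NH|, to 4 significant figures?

49.35

∠NBD = 114.5°, so BD runs at -41.5° + (180° − 114.5°) = 24.00° from the x-axis; with |BD| = 25.3, D = B + 25.3·(cos 24.00°, sin 24.00°) = (39.44, -4.155). The perpendicularity gives DH at right angles to BD; with |DH| = 15.6 on the right of BD, H = D + 15.6·(0.4067, -0.9135) = (45.79, -18.41). Then |NH| = |H − N| = 49.35.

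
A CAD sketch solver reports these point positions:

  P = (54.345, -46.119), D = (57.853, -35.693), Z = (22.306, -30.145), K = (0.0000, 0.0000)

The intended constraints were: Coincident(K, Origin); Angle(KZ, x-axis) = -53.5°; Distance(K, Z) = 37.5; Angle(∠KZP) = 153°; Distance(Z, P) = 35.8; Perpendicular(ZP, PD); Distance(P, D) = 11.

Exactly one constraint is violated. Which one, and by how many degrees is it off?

Perpendicular(ZP, PD) — off by 7.90°.

K = (0.00, 0.00) ✓; KZ at -53.50° ✓; |KZ| = 37.50 ✓; ∠KZP = 153.0° ✓; |ZP| = 35.80 ✓; ∠(ZP, PD) = 97.90° ✗; |PD| = 11.00 ✓.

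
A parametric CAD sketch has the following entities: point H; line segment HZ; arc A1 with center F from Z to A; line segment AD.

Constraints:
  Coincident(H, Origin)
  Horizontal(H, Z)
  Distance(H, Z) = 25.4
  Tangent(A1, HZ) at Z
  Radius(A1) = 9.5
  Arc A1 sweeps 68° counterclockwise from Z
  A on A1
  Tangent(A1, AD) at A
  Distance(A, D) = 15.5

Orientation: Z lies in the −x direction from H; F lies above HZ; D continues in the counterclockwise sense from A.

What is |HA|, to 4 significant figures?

17.62

The tangent condition forces FZ to be normal to HZ, so F = Z + (0, 9.5) = (-25.40, 9.500). On A1, Z sits at bearing -90° from F; a 68° counterclockwise sweep puts A at bearing -22°, so A = F + 9.5·(cos -22°, sin -22°) = (-16.59, 5.941). Then |HA| = |A − H| = 17.62.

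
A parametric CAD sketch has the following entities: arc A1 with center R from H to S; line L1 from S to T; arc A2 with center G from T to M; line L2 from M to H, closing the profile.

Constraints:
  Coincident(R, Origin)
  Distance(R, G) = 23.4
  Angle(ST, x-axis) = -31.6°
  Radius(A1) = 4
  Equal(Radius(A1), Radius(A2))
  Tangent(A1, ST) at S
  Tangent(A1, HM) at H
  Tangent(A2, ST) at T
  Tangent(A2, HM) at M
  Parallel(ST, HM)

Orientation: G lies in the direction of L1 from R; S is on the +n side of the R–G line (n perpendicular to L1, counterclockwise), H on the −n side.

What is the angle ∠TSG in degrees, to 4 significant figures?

9.700°

The slot axis is L1's direction at -31.6°, so u = (cos -31.6°, sin -31.6°) = (0.8517, -0.5240) and n = (−sin -31.6°, cos -31.6°) = (0.5240, 0.8517). R is at the origin and G lies 23.4 along u from R, so G = 23.4·u = (19.93, -12.26). Tangency of A1 to both parallel lines with radius 4.0 puts S and H at R ± 4.0·n: S = (2.096, 3.407), H = (-2.096, -3.407). Equal radii place T and M the same way about G: T = G + 4.0·n = (22.03, -8.854), M = G − 4.0·n = (17.83, -15.67). Then cos ∠TSG = ST·SG / (|ST||SG|), giving 9.700°.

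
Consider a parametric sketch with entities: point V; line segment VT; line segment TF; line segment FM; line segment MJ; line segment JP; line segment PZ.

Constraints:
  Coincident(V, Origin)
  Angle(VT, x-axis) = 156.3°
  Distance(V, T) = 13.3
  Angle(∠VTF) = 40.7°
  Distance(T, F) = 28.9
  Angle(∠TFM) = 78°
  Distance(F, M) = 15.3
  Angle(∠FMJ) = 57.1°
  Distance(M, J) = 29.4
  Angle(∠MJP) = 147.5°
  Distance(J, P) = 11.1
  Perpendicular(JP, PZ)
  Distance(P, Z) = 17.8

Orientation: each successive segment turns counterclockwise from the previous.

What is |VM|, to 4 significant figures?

16.85

V is at the origin; VT runs at 156.3° with length 13.3, so T = (-12.18, 5.346). ∠VTF = 40.7° gives TF at -64.40° from the x-axis; with |TF| = 28.9, F = (0.3090, -20.72). ∠TFM = 78.0° gives FM at 37.60° from the x-axis; with |FM| = 15.3, M = (12.43, -11.38). Then |VM| = |M − V| = 16.85.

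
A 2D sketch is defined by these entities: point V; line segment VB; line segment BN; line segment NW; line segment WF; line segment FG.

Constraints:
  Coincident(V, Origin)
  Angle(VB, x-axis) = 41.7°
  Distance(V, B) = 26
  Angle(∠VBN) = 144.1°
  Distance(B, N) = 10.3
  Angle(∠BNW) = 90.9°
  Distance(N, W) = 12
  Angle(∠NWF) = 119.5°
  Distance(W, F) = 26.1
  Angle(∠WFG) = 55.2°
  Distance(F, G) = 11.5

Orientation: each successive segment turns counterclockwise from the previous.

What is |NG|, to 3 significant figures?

25.5

V is at the origin; VB runs at 41.7° with length 26.0, so B = (19.4, 17.3). ∠VBN = 144.1° gives BN at 77.6° from the x-axis; with |BN| = 10.3, N = (21.6, 27.4). ∠BNW = 90.9° gives NW at 167° from the x-axis; with |NW| = 12.0, W = (9.95, 30.1). ∠NWF = 119.5° gives WF at -133° from the x-axis; with |WF| = 26.1, F = (-7.79, 11.0). ∠WFG = 55.2° gives FG at -8.00° from the x-axis; with |FG| = 11.5, G = (3.60, 9.37). Then |NG| = |G − N| = 25.5.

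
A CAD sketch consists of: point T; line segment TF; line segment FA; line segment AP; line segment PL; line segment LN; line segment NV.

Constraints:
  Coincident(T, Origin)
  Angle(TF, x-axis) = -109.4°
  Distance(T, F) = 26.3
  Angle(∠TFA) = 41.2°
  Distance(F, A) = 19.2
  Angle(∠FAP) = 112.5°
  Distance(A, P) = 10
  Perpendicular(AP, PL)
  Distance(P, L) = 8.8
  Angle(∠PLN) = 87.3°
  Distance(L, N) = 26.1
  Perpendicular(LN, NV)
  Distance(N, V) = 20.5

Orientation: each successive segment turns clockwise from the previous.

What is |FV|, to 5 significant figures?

31.612

∠PLN = 87.3° gives LN at -138.40° from the x-axis; with |LN| = 26.1, N = (-22.081, -23.622). LN ⟂ NV, so NV runs at 131.60°; with |NV| = 20.5, V = (-35.691, -8.2924). Then |FV| = |V − F| = 31.612.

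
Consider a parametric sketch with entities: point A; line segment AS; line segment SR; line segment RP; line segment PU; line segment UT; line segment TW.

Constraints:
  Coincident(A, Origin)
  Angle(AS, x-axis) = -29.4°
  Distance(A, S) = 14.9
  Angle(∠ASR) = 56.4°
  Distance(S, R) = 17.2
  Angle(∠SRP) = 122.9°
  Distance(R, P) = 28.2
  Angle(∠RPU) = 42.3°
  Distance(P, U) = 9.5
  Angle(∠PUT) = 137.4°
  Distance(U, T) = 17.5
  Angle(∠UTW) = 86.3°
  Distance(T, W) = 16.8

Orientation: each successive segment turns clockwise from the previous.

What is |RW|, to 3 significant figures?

11.5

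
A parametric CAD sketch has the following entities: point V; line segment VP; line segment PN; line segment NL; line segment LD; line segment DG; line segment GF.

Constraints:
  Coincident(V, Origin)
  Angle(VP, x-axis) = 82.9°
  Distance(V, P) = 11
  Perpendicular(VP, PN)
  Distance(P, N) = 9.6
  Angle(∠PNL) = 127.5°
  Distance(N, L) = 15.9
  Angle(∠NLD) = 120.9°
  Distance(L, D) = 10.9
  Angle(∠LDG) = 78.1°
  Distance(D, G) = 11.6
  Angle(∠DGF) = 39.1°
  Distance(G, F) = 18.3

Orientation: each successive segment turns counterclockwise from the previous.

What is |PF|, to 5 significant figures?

27.906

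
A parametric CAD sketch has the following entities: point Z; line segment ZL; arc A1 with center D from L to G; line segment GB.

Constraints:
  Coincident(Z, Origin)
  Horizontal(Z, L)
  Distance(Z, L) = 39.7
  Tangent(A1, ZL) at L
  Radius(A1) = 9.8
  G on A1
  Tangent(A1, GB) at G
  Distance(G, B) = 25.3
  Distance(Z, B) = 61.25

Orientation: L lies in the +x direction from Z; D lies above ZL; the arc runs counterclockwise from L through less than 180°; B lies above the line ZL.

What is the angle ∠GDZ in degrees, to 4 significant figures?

163.9°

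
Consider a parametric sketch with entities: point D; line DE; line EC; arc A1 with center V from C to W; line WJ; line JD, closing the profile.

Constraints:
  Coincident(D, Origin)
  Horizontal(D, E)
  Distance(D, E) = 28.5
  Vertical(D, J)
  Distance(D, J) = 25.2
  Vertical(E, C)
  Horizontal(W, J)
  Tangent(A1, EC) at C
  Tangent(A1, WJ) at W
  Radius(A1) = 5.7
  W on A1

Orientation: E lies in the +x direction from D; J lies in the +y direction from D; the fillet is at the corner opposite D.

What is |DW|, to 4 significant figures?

33.98

D is at the origin; D and E share the same y with |DE| = 28.5 and E on the +x side, so E = (28.50, 0.000). D and J share the same x with |DJ| = 25.2 and J on the +y side, so J = (0.000, 25.20). The virtual corner opposite D is at (28.50, 25.20). Since A1 is tangent to EC there, VC ⟂ EC and A1 meets WJ tangentially, so VW is at right angles to WJ, with radius 5.7, so the center V sits 5.7 in from both sides at V = (22.80, 19.50). That places the tangent points at C = (28.50, 19.50) on EC and W = (22.80, 25.20) on WJ. Then |DW| = |W − D| = 33.98.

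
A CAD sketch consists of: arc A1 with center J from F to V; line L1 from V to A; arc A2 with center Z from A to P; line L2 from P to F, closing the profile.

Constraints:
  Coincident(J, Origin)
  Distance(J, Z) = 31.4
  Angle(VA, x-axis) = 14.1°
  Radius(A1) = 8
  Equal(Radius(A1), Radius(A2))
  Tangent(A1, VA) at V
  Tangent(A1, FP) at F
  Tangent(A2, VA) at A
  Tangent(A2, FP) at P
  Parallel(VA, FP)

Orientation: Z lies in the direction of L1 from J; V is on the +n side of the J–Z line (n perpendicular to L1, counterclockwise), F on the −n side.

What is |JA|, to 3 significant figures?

32.4

Tangency of A1 to both parallel lines with radius 8.0 puts V and F at J ± 8.0·n: V = (-1.95, 7.76), F = (1.95, -7.76). Equal radii place A and P the same way about Z: A = Z + 8.0·n = (28.5, 15.4), P = Z − 8.0·n = (32.4, -0.109). Then |JA| = |A − J| = 32.4.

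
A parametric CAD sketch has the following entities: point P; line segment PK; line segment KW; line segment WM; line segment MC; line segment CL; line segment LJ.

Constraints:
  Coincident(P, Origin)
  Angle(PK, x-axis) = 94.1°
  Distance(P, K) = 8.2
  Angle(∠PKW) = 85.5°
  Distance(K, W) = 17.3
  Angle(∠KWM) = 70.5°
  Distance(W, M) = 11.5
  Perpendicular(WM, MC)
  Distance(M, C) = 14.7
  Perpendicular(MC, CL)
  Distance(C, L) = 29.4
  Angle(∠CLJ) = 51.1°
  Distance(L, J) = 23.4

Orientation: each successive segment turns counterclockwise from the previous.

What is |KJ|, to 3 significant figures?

21.8

P is at the origin; PK runs at 94.1° with length 8.2, so K = (-0.586, 8.18). ∠PKW = 85.5° gives KW at -171° from the x-axis; with |KW| = 17.3, W = (-17.7, 5.59). ∠KWM = 70.5° gives WM at -61.9° from the x-axis; with |WM| = 11.5, M = (-12.3, -4.55). WM is perpendicular to MC, so MC runs at 28.1°; with |MC| = 14.7, C = (0.692, 2.37). The perpendicularity gives CL at right angles to MC, so CL runs at 118°; with |CL| = 29.4, L = (-13.2, 28.3). ∠CLJ = 51.1° gives LJ at -113° from the x-axis; with |LJ| = 23.4, J = (-22.3, 6.77). Then |KJ| = |J − K| = 21.8.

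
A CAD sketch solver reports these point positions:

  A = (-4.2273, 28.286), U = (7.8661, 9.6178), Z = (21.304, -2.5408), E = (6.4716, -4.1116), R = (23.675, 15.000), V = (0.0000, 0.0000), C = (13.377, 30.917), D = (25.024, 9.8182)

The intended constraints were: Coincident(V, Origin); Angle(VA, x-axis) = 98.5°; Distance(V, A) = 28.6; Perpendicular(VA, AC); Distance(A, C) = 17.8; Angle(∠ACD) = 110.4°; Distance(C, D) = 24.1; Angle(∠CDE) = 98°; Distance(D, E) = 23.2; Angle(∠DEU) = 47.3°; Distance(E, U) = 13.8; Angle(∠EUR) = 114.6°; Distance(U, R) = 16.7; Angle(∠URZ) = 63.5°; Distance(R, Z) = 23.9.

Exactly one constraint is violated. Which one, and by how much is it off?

Distance(R, Z) = 23.9 — off by 6.20.

V = (0.00, 0.00) ✓; VA at 98.50° ✓; |VA| = 28.60 ✓; ∠(VA, AC) = 90.00° ✓; |AC| = 17.80 ✓; ∠ACD = 110.4° ✓; |CD| = 24.10 ✓; ∠CDE = 98.00° ✓; |DE| = 23.20 ✓; ∠DEU = 47.30° ✓; |EU| = 13.80 ✓; ∠EUR = 114.6° ✓; |UR| = 16.70 ✓; ∠URZ = 63.50° ✓; |RZ| = 17.70 ✗.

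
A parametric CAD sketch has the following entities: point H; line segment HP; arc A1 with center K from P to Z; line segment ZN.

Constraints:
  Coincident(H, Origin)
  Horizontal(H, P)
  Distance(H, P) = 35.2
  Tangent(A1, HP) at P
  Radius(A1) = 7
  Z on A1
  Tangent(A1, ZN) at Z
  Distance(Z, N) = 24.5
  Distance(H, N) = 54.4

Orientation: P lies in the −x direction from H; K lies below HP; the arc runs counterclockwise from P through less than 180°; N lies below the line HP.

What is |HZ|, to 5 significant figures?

42.601

Checks: |KZ| = 7.000 ✓; ∠(KZ, ZN) = 90.00° ✓; |ZN| = 24.50 ✓; |HN| = 54.40 ✓.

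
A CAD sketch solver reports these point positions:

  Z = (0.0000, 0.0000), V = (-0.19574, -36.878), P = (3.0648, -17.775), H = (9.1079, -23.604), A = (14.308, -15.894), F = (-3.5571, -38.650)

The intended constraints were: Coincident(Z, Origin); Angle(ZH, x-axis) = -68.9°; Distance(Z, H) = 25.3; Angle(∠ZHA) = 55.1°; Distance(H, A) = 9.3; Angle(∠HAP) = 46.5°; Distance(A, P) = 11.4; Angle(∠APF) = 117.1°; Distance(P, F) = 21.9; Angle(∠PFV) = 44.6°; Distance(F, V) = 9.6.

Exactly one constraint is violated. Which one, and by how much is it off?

Distance(F, V) = 9.6 — off by 5.80.

Z = (0.00, 0.00) ✓; ZH at -68.90° ✓; |ZH| = 25.30 ✓; ∠ZHA = 55.10° ✓; |HA| = 9.300 ✓; ∠HAP = 46.50° ✓; |AP| = 11.40 ✓; ∠APF = 117.1° ✓; |PF| = 21.90 ✓; ∠PFV = 44.60° ✓; |FV| = 3.800 ✗.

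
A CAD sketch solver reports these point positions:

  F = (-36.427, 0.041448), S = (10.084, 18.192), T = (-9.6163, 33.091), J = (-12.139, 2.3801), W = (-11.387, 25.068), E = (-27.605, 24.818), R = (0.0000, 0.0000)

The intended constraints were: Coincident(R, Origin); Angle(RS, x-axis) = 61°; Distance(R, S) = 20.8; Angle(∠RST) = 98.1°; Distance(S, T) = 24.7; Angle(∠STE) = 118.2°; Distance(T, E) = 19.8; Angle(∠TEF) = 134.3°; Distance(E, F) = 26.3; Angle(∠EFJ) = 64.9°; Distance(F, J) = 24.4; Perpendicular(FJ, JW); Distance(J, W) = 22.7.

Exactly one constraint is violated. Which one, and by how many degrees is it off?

Perpendicular(FJ, JW) — off by 7.40°.

R = (0.00, 0.00) ✓; RS at 61.00° ✓; |RS| = 20.80 ✓; ∠RST = 98.10° ✓; |ST| = 24.70 ✓; ∠STE = 118.2° ✓; |TE| = 19.80 ✓; ∠TEF = 134.3° ✓; |EF| = 26.30 ✓; ∠EFJ = 64.90° ✓; |FJ| = 24.40 ✓; ∠(FJ, JW) = 82.60° ✗; |JW| = 22.70 ✓.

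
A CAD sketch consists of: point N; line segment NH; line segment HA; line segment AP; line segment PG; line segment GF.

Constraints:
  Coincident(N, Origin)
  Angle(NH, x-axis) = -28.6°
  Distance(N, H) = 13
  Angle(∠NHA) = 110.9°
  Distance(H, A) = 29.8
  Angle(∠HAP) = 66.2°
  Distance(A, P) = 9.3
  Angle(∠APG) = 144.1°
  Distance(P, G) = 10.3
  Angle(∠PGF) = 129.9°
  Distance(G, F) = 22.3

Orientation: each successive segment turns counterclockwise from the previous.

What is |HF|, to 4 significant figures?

7.245

N is at the origin; NH runs at -28.6° with length 13.0, so H = (11.41, -6.223). ∠NHA = 110.9° gives HA at 40.50° from the x-axis; with |HA| = 29.8, A = (34.07, 13.13). ∠HAP = 66.2° gives AP at 154.3° from the x-axis; with |AP| = 9.3, P = (25.69, 17.16). ∠APG = 144.1° gives PG at -169.8° from the x-axis; with |PG| = 10.3, G = (15.56, 15.34). ∠PGF = 129.9° gives GF at -119.7° from the x-axis; with |GF| = 22.3, F = (4.508, -4.031). Then |HF| = |F − H| = 7.245.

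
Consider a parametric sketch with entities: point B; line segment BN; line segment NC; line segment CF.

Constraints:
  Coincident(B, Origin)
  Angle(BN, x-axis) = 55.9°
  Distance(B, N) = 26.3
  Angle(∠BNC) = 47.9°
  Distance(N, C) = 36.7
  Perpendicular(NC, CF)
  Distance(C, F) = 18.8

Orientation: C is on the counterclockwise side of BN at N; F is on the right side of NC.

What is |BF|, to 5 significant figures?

42.796

B is at the origin; BN runs at 55.9° with length 26.3, so N = 26.3·(cos 55.9°, sin 55.9°) = (14.745, 21.778). ∠BNC = 47.9°, so NC runs at 55.9° + (180° − 47.9°) = 188.00° from the x-axis; with |NC| = 36.7, C = N + 36.7·(cos 188.00°, sin 188.00°) = (-21.598, 16.670). The perpendicularity gives CF at right angles to NC; with |CF| = 18.8 on the right of NC, F = C + 18.8·(-0.13917, 0.99027) = (-24.214, 35.287). Then |BF| = |F − B| = 42.796.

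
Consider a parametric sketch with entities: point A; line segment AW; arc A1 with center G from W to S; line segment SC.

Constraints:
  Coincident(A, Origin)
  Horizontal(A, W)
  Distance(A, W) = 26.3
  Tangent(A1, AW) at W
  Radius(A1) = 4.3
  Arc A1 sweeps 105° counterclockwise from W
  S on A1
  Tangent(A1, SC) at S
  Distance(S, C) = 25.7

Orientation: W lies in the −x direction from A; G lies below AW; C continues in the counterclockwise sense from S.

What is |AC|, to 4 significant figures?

38.48

A is at the origin; AW is horizontal with |AW| = 26.3 and W on the −x side, so W = (-26.30, 0.000). Tangency of A1 to AW means the radius GW is perpendicular to AW, so G = W + (0, -4.3) = (-26.30, -4.300). On A1, W sits at bearing 90° from G; a 105° counterclockwise sweep puts S at bearing 195°, so S = G + 4.3·(cos 195°, sin 195°) = (-30.45, -5.413). A1 meets SC tangentially, so GS is at right angles to SC, so SC runs along (−sin 195°, cos 195°); with |SC| = 25.7, C = (-23.80, -30.24). Then |AC| = |C − A| = 38.48.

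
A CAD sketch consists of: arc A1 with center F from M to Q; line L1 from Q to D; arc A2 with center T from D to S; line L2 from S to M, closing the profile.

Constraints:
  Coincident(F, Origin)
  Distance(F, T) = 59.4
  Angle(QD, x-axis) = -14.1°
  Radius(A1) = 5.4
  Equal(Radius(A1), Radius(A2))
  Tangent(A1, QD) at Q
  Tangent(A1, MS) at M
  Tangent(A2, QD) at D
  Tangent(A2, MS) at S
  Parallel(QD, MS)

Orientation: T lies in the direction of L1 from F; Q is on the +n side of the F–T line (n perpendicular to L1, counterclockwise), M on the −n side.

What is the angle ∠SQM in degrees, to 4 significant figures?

79.70°

Tangency of A1 to both parallel lines with radius 5.4 puts Q and M at F ± 5.4·n: Q = (1.316, 5.237), M = (-1.316, -5.237). Equal radii place D and S the same way about T: D = T + 5.4·n = (58.93, -9.233), S = T − 5.4·n = (56.29, -19.71). Then cos ∠SQM = QS·QM / (|QS||QM|), giving 79.70°.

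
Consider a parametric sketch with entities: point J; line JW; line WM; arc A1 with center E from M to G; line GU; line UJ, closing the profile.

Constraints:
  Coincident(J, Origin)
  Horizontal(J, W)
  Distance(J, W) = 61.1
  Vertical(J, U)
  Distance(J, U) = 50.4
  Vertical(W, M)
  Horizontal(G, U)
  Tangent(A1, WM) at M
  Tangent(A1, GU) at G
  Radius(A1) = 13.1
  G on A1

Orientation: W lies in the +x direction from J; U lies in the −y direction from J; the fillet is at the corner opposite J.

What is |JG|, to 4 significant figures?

69.60

J is at the origin; J and W share the same y with |JW| = 61.1 and W on the +x side, so W = (61.10, 0.000). J and U share the same x with |JU| = 50.4 and U on the −y side, so U = (0.000, -50.40). The virtual corner opposite J is at (61.10, -50.40). Tangency of A1 to WM means the radius EM is perpendicular to WM and the tangent condition forces EG to be normal to GU, with radius 13.1, so the center E sits 13.1 in from both sides at E = (48.00, -37.30). That places the tangent points at M = (61.10, -37.30) on WM and G = (48.00, -50.40) on GU. Then |JG| = |G − J| = 69.60.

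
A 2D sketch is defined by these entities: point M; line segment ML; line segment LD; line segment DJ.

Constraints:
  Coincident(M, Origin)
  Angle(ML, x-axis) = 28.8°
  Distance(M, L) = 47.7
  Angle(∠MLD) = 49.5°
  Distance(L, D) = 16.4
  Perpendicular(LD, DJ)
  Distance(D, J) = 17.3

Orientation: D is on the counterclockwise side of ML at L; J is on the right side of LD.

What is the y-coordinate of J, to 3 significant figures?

45.0

M is at the origin; ML runs at 28.8° with length 47.7, so L = 47.7·(cos 28.8°, sin 28.8°) = (41.8, 23.0). ∠MLD = 49.5°, so LD runs at 28.8° + (180° − 49.5°) = 159° from the x-axis; with |LD| = 16.4, D = L + 16.4·(cos 159°, sin 159°) = (26.5, 28.8). LD ⟂ DJ; with |DJ| = 17.3 on the right of LD, J = D + 17.3·(0.353, 0.935) = (32.6, 45.0). So J.y = 45.0.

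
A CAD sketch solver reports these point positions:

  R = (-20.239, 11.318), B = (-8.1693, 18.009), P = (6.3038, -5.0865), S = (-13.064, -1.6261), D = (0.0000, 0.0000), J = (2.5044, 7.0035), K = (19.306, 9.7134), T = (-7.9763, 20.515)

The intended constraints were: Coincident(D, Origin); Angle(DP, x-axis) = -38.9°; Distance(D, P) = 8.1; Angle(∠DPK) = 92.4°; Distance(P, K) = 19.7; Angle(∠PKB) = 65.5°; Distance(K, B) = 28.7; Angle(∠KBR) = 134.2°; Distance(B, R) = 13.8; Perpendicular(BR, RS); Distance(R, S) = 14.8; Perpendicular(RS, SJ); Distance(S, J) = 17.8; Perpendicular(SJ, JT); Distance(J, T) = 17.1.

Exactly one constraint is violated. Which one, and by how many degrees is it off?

Perpendicular(SJ, JT) — off by 8.80°.

D = (0.00, 0.00) ✓; DP at -38.90° ✓; |DP| = 8.100 ✓; ∠DPK = 92.40° ✓; |PK| = 19.70 ✓; ∠PKB = 65.50° ✓; |KB| = 28.70 ✓; ∠KBR = 134.2° ✓; |BR| = 13.80 ✓; ∠(BR, RS) = 90.00° ✓; |RS| = 14.80 ✓; ∠(RS, SJ) = 90.00° ✓; |SJ| = 17.80 ✓; ∠(SJ, JT) = 98.80° ✗; |JT| = 17.10 ✓.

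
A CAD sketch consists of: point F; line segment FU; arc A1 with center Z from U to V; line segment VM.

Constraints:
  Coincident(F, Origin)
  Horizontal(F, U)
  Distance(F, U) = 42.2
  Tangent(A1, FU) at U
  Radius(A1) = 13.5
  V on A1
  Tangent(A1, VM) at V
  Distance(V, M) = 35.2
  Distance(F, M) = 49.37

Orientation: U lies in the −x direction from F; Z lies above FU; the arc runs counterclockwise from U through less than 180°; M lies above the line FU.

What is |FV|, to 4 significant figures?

30.87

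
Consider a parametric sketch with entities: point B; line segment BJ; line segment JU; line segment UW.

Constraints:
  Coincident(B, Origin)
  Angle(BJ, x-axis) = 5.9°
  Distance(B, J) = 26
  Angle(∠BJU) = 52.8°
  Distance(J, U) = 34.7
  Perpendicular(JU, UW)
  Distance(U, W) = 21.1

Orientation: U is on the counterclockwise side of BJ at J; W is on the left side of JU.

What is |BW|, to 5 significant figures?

18.984

B is at the origin; BJ runs at 5.9° with length 26.0, so J = 26.0·(cos 5.9°, sin 5.9°) = (25.862, 2.6726). ∠BJU = 52.8°, so JU runs at 5.9° + (180° − 52.8°) = 133.10° from the x-axis; with |JU| = 34.7, U = J + 34.7·(cos 133.10°, sin 133.10°) = (2.1527, 28.009). JU is perpendicular to UW; with |UW| = 21.1 on the left of JU, W = U + 21.1·(-0.73016, -0.68327) = (-13.254, 13.592). Then |BW| = |W − B| = 18.984.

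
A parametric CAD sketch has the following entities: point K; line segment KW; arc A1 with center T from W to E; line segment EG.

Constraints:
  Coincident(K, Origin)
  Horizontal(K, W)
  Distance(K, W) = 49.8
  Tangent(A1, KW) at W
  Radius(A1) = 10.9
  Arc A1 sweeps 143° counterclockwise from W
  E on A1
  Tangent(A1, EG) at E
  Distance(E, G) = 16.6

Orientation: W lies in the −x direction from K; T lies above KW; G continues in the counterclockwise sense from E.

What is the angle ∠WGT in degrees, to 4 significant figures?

6.958°

K is at the origin; K and W share the same y with |KW| = 49.8 and W on the −x side, so W = (-49.80, 0.000). The tangent condition forces TW to be normal to KW, so T = W + (0, 10.9) = (-49.80, 10.90). On A1, W sits at bearing -90° from T; a 143° counterclockwise sweep puts E at bearing 53°, so E = T + 10.9·(cos 53°, sin 53°) = (-43.24, 19.61). A1 meets EG tangentially, so TE is at right angles to EG, so EG runs along (−sin 53°, cos 53°); with |EG| = 16.6, G = (-56.50, 29.60). Then cos ∠WGT = GW·GT / (|GW||GT|), giving 6.958°.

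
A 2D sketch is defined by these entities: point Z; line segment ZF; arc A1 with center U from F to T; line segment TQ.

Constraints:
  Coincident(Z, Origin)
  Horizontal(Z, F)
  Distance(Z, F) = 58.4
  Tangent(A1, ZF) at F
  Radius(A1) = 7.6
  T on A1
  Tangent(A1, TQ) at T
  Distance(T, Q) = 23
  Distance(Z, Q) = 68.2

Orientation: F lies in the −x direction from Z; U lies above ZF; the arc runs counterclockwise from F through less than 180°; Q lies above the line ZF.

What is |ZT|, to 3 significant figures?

52.5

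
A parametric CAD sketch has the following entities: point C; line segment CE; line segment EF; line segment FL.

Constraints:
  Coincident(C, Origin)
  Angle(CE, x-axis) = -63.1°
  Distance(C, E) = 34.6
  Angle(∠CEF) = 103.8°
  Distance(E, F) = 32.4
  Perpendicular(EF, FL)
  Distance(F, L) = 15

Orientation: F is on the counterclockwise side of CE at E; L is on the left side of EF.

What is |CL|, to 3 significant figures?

44.7

C is at the origin; CE runs at -63.1° with length 34.6, so E = 34.6·(cos -63.1°, sin -63.1°) = (15.7, -30.9). ∠CEF = 103.8°, so EF runs at -63.1° + (180° − 103.8°) = 13.1° from the x-axis; with |EF| = 32.4, F = E + 32.4·(cos 13.1°, sin 13.1°) = (47.2, -23.5). EF is perpendicular to FL; with |FL| = 15.0 on the left of EF, L = F + 15.0·(-0.227, 0.974) = (43.8, -8.90). Then |CL| = |L − C| = 44.7.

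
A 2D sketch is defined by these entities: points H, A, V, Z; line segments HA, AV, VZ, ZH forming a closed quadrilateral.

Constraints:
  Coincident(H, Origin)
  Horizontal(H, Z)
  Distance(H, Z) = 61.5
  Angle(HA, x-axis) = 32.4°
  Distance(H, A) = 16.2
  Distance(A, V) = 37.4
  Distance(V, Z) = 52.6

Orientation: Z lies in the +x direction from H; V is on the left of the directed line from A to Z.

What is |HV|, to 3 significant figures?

51.9

Checks: |AV| = 37.40 ✓; |VZ| = 52.60 ✓.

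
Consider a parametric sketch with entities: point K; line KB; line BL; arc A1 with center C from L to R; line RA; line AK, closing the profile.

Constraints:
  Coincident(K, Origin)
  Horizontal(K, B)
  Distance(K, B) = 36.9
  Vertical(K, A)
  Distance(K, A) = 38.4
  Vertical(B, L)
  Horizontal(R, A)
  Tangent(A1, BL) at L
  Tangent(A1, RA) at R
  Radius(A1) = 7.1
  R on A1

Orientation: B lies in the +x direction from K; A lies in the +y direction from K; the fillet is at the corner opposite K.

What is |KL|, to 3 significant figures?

48.4

K is at the origin; K and B share the same y with |KB| = 36.9 and B on the +x side, so B = (36.9, 0.00). K and A share the same x with |KA| = 38.4 and A on the +y side, so A = (0.00, 38.4). The virtual corner opposite K is at (36.9, 38.4). The tangent condition forces CL to be normal to BL and the tangent condition forces CR to be normal to RA, with radius 7.1, so the center C sits 7.1 in from both sides at C = (29.8, 31.3). That places the tangent points at L = (36.9, 31.3) on BL and R = (29.8, 38.4) on RA. Then |KL| = |L − K| = 48.4.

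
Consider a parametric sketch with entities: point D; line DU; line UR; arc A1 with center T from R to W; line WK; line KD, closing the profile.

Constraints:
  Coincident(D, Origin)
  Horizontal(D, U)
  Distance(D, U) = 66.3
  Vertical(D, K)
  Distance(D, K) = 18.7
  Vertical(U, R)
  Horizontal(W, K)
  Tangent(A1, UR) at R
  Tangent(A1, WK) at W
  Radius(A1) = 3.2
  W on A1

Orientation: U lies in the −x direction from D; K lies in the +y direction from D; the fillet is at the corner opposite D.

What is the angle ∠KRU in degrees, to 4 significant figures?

92.76°

D is at the origin; DU is horizontal with |DU| = 66.3 and U on the −x side, so U = (-66.30, 0.000). DK is vertical with |DK| = 18.7 and K on the +y side, so K = (0.000, 18.70). The virtual corner opposite D is at (-66.30, 18.70). A1 meets UR tangentially, so TR is at right angles to UR and the tangent condition forces TW to be normal to WK, with radius 3.2, so the center T sits 3.2 in from both sides at T = (-63.10, 15.50). That places the tangent points at R = (-66.30, 15.50) on UR and W = (-63.10, 18.70) on WK. Then cos ∠KRU = RK·RU / (|RK||RU|), giving 92.76°.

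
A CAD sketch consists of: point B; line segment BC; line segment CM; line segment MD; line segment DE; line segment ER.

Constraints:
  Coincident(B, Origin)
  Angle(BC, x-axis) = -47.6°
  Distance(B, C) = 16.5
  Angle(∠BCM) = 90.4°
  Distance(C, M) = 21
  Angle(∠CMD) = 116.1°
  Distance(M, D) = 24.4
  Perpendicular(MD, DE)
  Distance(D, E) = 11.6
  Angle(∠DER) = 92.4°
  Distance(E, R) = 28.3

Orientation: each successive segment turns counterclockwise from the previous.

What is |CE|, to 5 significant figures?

34.413

B is at the origin; BC runs at -47.6° with length 16.5, so C = (11.126, -12.185). ∠BCM = 90.4° gives CM at 42.000° from the x-axis; with |CM| = 21.0, M = (26.732, 1.8672). ∠CMD = 116.1° gives MD at 105.90° from the x-axis; with |MD| = 24.4, D = (20.047, 25.334). MD ⟂ DE, so DE runs at -164.10°; with |DE| = 11.6, E = (8.8912, 22.156). Then |CE| = |E − C| = 34.413.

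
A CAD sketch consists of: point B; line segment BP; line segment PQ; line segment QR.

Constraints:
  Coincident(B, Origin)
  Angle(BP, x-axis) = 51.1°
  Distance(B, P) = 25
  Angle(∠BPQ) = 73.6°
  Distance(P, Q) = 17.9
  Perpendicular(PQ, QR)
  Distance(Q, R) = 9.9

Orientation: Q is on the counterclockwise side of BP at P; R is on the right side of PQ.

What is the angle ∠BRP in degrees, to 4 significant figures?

43.31°

∠BPQ = 73.6°, so PQ runs at 51.1° + (180° − 73.6°) = 157.5° from the x-axis; with |PQ| = 17.9, Q = P + 17.9·(cos 157.5°, sin 157.5°) = (-0.8384, 26.31). PQ is perpendicular to QR; with |QR| = 9.9 on the right of PQ, R = Q + 9.9·(0.3827, 0.9239) = (2.950, 35.45). Then cos ∠BRP = RB·RP / (|RB||RP|), giving 43.31°.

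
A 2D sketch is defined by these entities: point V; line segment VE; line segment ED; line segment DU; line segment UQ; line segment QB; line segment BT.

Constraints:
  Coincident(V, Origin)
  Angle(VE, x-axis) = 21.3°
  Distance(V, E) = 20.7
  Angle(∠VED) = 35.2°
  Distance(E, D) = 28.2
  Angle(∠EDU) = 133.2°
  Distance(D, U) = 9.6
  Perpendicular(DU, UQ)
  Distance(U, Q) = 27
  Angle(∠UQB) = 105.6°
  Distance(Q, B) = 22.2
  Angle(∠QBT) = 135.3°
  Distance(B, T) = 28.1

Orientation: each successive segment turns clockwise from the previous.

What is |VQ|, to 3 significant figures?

13.7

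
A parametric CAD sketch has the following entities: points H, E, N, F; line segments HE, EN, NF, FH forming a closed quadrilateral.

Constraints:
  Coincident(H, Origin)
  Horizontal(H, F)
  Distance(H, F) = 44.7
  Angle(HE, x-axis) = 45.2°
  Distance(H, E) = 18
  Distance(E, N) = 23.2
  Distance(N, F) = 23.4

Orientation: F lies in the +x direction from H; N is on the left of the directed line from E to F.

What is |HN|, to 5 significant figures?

40.282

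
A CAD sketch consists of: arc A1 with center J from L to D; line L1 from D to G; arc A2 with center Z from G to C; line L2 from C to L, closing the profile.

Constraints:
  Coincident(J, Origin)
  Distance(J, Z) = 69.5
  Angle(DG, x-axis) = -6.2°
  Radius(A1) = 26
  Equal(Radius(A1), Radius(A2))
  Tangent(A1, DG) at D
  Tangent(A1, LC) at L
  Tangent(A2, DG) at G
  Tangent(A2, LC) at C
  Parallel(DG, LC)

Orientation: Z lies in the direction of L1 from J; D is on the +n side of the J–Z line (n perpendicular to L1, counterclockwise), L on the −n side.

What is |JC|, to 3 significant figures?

74.2

The slot axis is L1's direction at -6.2°, so u = (cos -6.2°, sin -6.2°) = (0.994, -0.108) and n = (−sin -6.2°, cos -6.2°) = (0.108, 0.994). J is at the origin and Z lies 69.5 along u from J, so Z = 69.5·u = (69.1, -7.51). Tangency of A1 to both parallel lines with radius 26.0 puts D and L at J ± 26.0·n: D = (2.81, 25.8), L = (-2.81, -25.8). Equal radii place G and C the same way about Z: G = Z + 26.0·n = (71.9, 18.3), C = Z − 26.0·n = (66.3, -33.4). Then |JC| = |C − J| = 74.2.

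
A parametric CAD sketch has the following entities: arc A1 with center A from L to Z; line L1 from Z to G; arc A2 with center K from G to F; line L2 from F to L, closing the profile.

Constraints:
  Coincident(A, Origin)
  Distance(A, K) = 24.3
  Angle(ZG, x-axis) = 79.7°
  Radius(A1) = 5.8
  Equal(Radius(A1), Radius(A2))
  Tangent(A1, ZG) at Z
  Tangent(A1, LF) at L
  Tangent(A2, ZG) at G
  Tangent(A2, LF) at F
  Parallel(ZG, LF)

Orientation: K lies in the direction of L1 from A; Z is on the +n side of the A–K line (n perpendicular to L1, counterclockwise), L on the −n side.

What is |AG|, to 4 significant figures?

24.98

Tangency of A1 to both parallel lines with radius 5.8 puts Z and L at A ± 5.8·n: Z = (-5.707, 1.037), L = (5.707, -1.037). Equal radii place G and F the same way about K: G = K + 5.8·n = (-1.362, 24.95), F = K − 5.8·n = (10.05, 22.87). Then |AG| = |G − A| = 24.98.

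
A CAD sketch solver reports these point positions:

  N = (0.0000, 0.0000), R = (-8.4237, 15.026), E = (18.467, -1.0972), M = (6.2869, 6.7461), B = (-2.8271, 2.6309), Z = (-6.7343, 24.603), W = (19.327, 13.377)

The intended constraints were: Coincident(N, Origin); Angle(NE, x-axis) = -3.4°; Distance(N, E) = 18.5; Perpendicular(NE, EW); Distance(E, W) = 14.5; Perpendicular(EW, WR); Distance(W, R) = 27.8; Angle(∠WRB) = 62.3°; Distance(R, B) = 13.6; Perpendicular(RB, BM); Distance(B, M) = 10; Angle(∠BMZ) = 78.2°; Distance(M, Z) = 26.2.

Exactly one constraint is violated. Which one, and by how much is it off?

Distance(M, Z) = 26.2 — off by 4.10.

N = (0.00, 0.00) ✓; NE at -3.400° ✓; |NE| = 18.50 ✓; ∠(NE, EW) = 90.00° ✓; |EW| = 14.50 ✓; ∠(EW, WR) = 90.00° ✓; |WR| = 27.80 ✓; ∠WRB = 62.30° ✓; |RB| = 13.60 ✓; ∠(RB, BM) = 90.00° ✓; |BM| = 10.00 ✓; ∠BMZ = 78.20° ✓; |MZ| = 22.10 ✗.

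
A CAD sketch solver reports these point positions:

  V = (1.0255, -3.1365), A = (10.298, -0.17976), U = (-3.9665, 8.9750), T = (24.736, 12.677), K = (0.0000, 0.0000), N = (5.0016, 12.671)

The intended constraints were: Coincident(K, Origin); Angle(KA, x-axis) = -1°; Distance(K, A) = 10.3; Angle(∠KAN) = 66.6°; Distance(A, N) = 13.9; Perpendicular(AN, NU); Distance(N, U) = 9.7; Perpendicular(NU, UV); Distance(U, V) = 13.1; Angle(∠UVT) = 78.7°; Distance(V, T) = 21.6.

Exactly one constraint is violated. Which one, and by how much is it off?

Distance(V, T) = 21.6 — off by 6.90.

K = (0.00, 0.00) ✓; KA at -1.000° ✓; |KA| = 10.30 ✓; ∠KAN = 66.60° ✓; |AN| = 13.90 ✓; ∠(AN, NU) = 90.00° ✓; |NU| = 9.700 ✓; ∠(NU, UV) = 90.00° ✓; |UV| = 13.10 ✓; ∠UVT = 78.70° ✓; |VT| = 28.50 ✗.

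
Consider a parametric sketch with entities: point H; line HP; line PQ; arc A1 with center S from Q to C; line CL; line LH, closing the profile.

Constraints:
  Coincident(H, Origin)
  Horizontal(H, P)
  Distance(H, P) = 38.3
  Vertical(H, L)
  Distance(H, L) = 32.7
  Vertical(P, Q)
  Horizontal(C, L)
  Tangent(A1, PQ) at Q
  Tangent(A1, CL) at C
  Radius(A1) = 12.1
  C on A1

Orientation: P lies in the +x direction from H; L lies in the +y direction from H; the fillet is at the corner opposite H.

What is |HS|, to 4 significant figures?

33.33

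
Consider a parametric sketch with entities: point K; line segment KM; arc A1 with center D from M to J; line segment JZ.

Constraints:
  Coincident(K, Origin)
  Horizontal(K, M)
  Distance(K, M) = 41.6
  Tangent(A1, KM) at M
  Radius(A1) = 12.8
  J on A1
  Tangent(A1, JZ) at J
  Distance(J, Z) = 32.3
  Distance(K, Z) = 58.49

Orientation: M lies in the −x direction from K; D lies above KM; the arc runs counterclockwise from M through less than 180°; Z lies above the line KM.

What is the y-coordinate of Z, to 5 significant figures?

46.901

K is at the origin; KM is horizontal with |KM| = 41.6 and M on the −x side, so M = (-41.600, 0.0000). A1 meets KM tangentially, so DM is at right angles to KM, so D = M + (0, 12.8) = (-41.600, 12.800). Since DJ ⟂ JZ (tangency), |DZ| = √(12.8² + 32.3²) = 34.744 regardless of where J sits on A1. So Z lies on both circle(K, 58.49) and circle(D, 34.744); the above-KM intersection is Z = (-34.948, 46.901). J is the foot of the tangent from Z: J = (-29.018, 15.150).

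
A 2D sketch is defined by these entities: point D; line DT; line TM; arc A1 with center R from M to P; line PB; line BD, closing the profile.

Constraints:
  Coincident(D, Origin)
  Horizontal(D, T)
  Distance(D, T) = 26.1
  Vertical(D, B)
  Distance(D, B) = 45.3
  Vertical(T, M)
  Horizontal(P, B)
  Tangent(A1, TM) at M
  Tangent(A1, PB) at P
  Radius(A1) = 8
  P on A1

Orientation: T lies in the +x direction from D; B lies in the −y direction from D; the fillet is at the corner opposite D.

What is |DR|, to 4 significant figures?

41.46

D is at the origin; D and T share the same y with |DT| = 26.1 and T on the +x side, so T = (26.10, 0.000). DB is vertical with |DB| = 45.3 and B on the −y side, so B = (0.000, -45.30). The virtual corner opposite D is at (26.10, -45.30). Since A1 is tangent to TM there, RM ⟂ TM and the tangent condition forces RP to be normal to PB, with radius 8.0, so the center R sits 8.0 in from both sides at R = (18.10, -37.30). Then |DR| = |R − D| = 41.46.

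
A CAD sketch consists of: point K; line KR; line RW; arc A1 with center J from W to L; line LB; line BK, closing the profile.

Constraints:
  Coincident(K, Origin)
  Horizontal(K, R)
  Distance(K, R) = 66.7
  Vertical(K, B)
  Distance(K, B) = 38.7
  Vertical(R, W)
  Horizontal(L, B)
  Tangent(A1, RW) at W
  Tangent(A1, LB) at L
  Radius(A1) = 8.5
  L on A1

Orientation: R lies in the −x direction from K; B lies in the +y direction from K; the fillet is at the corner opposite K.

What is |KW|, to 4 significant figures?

73.22

K is at the origin; K and R share the same y with |KR| = 66.7 and R on the −x side, so R = (-66.70, 0.000). KB is vertical with |KB| = 38.7 and B on the +y side, so B = (0.000, 38.70). The virtual corner opposite K is at (-66.70, 38.70). Since A1 is tangent to RW there, JW ⟂ RW and since A1 is tangent to LB there, JL ⟂ LB, with radius 8.5, so the center J sits 8.5 in from both sides at J = (-58.20, 30.20). That places the tangent points at W = (-66.70, 30.20) on RW and L = (-58.20, 38.70) on LB. Then |KW| = |W − K| = 73.22.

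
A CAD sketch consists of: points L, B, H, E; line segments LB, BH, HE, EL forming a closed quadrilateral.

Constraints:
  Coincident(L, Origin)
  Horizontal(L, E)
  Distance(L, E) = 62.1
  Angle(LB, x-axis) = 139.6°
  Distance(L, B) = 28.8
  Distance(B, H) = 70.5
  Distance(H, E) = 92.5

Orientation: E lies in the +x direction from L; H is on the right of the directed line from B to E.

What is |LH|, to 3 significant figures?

53.5

L is at the origin; LE is horizontal with |LE| = 62.1 and E in +x, so E = (62.1, 0). LB runs at 139.6° with |LB| = 28.8, so B = (-21.9, 18.7). H is determined by |BH| = 70.5 and |HE| = 92.5 together: it lies at the intersection of circle(B, 70.5) and circle(E, 92.5). With |BE| = 86.1, the foot of the radical line on BE is 22.2 from B and the perpendicular offset is √(70.5² − 22.2²) = 66.9. Taking the right-of-BE solution: H = (-14.8, -51.5).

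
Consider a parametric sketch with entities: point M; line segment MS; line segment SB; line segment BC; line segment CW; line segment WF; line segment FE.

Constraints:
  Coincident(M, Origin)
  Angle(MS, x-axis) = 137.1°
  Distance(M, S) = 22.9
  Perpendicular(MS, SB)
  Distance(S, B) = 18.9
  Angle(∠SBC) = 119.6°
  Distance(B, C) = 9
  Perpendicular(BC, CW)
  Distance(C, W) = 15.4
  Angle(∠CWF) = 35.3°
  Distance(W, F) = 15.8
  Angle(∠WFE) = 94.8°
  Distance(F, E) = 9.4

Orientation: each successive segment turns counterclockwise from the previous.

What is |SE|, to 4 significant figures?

25.85

M is at the origin; MS runs at 137.1° with length 22.9, so S = (-16.78, 15.59). MS is perpendicular to SB, so SB runs at -132.9°; with |SB| = 18.9, B = (-29.64, 1.743). ∠SBC = 119.6° gives BC at -72.50° from the x-axis; with |BC| = 9.0, C = (-26.93, -6.840). The perpendicularity gives CW at right angles to BC, so CW runs at 17.50°; with |CW| = 15.4, W = (-12.25, -2.209). ∠CWF = 35.3° gives WF at 162.2° from the x-axis; with |WF| = 15.8, F = (-27.29, 2.621). ∠WFE = 94.8° gives FE at -112.6° from the x-axis; with |FE| = 9.4, E = (-30.90, -6.057). Then |SE| = |E − S| = 25.85.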